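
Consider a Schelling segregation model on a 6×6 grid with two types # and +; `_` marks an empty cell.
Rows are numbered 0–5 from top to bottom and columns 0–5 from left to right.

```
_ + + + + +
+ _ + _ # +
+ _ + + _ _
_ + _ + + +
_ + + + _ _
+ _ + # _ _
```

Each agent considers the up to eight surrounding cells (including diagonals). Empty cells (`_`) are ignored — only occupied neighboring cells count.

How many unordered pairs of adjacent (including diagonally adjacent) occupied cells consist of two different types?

Scan each occupied cell's neighbors to the right and below (and the two forward diagonals) so each pair is counted once.
From row 0: 3 unlike of 13 pairs (running 3/13).
From row 1: 2 unlike of 5 pairs (running 5/18).
From row 2: 0 unlike of 6 pairs (running 5/24).
From row 3: 0 unlike of 7 pairs (running 5/31).
From row 4: 2 unlike of 8 pairs (running 7/39).
From row 5: 1 unlike of 1 pairs (running 8/40).
Total adjacent occupied pairs: 40; unlike-type pairs: 8.

8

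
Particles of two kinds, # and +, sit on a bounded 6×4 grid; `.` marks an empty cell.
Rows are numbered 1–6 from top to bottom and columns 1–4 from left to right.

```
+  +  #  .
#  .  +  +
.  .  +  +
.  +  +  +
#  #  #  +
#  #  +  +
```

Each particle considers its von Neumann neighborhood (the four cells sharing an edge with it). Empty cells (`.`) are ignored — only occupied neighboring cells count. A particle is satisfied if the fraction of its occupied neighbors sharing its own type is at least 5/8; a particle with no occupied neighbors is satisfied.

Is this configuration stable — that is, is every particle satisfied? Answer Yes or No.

(1,1)+ 1/2 ✗
(1,2)+ 1/2 ✗
(1,3)# 0/2 ✗
(2,1)# 0/1 ✗
(2,3)+ 2/3 ✓
(2,4)+ 2/2 ✓
(3,3)+ 3/3 ✓
(3,4)+ 3/3 ✓
(4,2)+ 1/2 ✗
(4,3)+ 3/4 ✓
(4,4)+ 3/3 ✓
(5,1)# 2/2 ✓
(5,2)# 3/4 ✓
(5,3)# 1/4 ✗
(5,4)+ 2/3 ✓
(6,1)# 2/2 ✓
(6,2)# 2/3 ✓
(6,3)+ 1/3 ✗
(6,4)+ 2/2 ✓
For instance (1,1) has only 1/2 same-type neighbors, below 5/8.

No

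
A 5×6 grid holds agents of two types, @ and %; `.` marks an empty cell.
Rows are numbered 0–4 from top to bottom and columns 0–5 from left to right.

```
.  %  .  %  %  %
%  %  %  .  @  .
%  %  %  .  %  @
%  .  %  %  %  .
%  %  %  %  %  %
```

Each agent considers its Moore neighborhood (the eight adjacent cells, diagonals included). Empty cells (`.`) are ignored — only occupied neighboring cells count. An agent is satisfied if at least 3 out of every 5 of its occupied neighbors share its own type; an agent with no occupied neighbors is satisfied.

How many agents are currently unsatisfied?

Row 0: (0,1)% 3/3 ✓ · (0,3)% 2/3 ✓ · (0,4)% 2/3 ✓ · (0,5)% 1/2 ✗
Row 1: (1,0)% 4/4 ✓ · (1,1)% 6/6 ✓ · (1,2)% 5/5 ✓ · (1,4)@ 1/5 ✗
Row 2: (2,0)% 4/4 ✓ · (2,1)% 7/7 ✓ · (2,2)% 5/5 ✓ · (2,4)% 2/4 ✗ · (2,5)@ 1/3 ✗
Row 3: (3,0)% 4/4 ✓ · (3,2)% 6/6 ✓ · (3,3)% 7/7 ✓ · (3,4)% 5/6 ✓
Row 4: (4,0)% 2/2 ✓ · (4,1)% 4/4 ✓ · (4,2)% 4/4 ✓ · (4,3)% 5/5 ✓ · (4,4)% 4/4 ✓ · (4,5)% 2/2 ✓
Unsatisfied: (0,5), (1,4), (2,4), (2,5) — 4 in total.

4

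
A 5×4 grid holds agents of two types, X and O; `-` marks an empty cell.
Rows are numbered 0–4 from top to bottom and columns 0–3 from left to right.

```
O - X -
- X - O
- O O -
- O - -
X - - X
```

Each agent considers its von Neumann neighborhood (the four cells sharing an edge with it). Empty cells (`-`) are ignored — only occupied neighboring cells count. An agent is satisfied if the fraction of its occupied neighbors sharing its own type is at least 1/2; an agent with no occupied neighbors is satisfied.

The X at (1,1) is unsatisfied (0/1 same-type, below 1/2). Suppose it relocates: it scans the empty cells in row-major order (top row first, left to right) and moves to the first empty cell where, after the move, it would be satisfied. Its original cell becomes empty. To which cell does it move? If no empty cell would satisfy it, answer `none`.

Vacating (1,1). Empty cells in order:
  (0,1): 1/2 same-type → satisfied — stop here.

(0,1)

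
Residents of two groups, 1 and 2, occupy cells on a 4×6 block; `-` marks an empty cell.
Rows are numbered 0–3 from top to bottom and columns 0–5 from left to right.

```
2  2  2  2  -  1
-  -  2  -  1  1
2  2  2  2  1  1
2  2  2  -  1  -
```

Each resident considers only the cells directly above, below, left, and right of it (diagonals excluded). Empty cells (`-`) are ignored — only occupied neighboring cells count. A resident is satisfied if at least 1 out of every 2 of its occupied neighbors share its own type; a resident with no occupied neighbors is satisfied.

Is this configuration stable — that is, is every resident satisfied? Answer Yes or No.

Row 0: (0,0)2 1/1 satisfied · (0,1)2 2/2 satisfied · (0,2)2 3/3 satisfied · (0,3)2 1/1 satisfied · (0,5)1 1/1 satisfied
Row 1: (1,2)2 2/2 satisfied · (1,4)1 2/2 satisfied · (1,5)1 3/3 satisfied
Row 2: (2,0)2 2/2 satisfied · (2,1)2 3/3 satisfied · (2,2)2 4/4 satisfied · (2,3)2 1/2 satisfied · (2,4)1 3/4 satisfied · (2,5)1 2/2 satisfied
Row 3: (3,0)2 2/2 satisfied · (3,1)2 3/3 satisfied · (3,2)2 2/2 satisfied · (3,4)1 1/1 satisfied
All meet the threshold, so the configuration is stable.

Yes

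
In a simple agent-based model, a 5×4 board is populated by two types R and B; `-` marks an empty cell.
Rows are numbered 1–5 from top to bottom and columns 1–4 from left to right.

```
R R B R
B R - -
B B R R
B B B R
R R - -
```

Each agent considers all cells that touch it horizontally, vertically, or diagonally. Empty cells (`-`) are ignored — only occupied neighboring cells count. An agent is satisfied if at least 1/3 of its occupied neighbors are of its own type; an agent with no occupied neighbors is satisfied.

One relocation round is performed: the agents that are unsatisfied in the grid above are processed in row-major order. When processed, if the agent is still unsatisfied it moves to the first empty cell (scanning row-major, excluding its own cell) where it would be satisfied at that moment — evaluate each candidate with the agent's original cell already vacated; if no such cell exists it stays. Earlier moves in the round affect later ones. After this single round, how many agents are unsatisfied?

Initially unsatisfied (in order): (1,3), (1,4), (5,2).
  (1,3) → (5,3).
  (1,4): now satisfied by earlier moves; stays.
  (5,2) → (1,3).
Resulting grid:
R R R R
B R - -
B B R R
B B B R
R - B -
Unsatisfied now: (5,1).

1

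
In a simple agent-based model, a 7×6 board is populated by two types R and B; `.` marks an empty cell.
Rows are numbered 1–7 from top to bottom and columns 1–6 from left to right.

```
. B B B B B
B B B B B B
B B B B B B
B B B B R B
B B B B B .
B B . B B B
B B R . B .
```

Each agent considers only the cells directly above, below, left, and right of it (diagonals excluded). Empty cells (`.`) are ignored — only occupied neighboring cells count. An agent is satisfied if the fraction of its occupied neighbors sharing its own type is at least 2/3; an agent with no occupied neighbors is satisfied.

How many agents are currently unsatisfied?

Row 1: (1,2)B 2/2 ok · (1,3)B 3/3 ok · (1,4)B 3/3 ok · (1,5)B 3/3 ok · (1,6)B 2/2 ok
Row 2: (2,1)B 2/2 ok · (2,2)B 4/4 ok · (2,3)B 4/4 ok · (2,4)B 4/4 ok · (2,5)B 4/4 ok · (2,6)B 3/3 ok
Row 3: (3,1)B 3/3 ok · (3,2)B 4/4 ok · (3,3)B 4/4 ok · (3,4)B 4/4 ok · (3,5)B 3/4 ok · (3,6)B 3/3 ok
Row 4: (4,1)B 3/3 ok · (4,2)B 4/4 ok · (4,3)B 4/4 ok · (4,4)B 3/4 ok · (4,5)R 0/4 unhappy · (4,6)B 1/2 unhappy
Row 5: (5,1)B 3/3 ok · (5,2)B 4/4 ok · (5,3)B 3/3 ok · (5,4)B 4/4 ok · (5,5)B 2/3 ok
Row 6: (6,1)B 3/3 ok · (6,2)B 3/3 ok · (6,4)B 2/2 ok · (6,5)B 4/4 ok · (6,6)B 1/1 ok
Row 7: (7,1)B 2/2 ok · (7,2)B 2/3 ok · (7,3)R 0/1 unhappy · (7,5)B 1/1 ok
Unsatisfied: (4,5), (4,6), (7,3) — 3 in total.

3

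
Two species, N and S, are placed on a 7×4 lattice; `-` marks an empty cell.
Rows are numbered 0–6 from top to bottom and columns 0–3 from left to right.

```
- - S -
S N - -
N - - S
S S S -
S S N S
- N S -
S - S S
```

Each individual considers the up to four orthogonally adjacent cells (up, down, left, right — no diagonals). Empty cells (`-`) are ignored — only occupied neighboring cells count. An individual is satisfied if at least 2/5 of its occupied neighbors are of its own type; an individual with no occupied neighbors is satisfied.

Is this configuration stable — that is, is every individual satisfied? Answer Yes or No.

Row 0: (0,2)S 0/0 ok
Row 1: (1,0)S 0/2 unhappy · (1,1)N 0/1 unhappy
Row 2: (2,0)N 0/2 unhappy · (2,3)S 0/0 ok
Row 3: (3,0)S 2/3 ok · (3,1)S 3/3 ok · (3,2)S 1/2 ok
Row 4: (4,0)S 2/2 ok · (4,1)S 2/4 ok · (4,2)N 0/4 unhappy · (4,3)S 0/1 unhappy
Row 5: (5,1)N 0/2 unhappy · (5,2)S 1/3 unhappy
Row 6: (6,0)S 0/0 ok · (6,2)S 2/2 ok · (6,3)S 1/1 ok
For instance (1,0) has only 0/2 same-type neighbors, below 2/5.

No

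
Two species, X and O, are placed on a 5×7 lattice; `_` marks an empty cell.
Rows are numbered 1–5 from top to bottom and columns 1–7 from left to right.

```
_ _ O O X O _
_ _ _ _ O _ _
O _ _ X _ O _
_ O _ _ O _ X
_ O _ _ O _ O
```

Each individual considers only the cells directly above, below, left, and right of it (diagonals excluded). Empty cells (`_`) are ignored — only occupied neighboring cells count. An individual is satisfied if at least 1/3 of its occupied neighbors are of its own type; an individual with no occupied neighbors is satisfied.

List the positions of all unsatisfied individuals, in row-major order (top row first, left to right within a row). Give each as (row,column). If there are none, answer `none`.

(1,3)O 1/1 ok
(1,4)O 1/2 ok
(1,5)X 0/3 unhappy
(1,6)O 0/1 unhappy
(2,5)O 0/1 unhappy
(3,1)O 0/0 ok
(3,4)X 0/0 ok
(3,6)O 0/0 ok
(4,2)O 1/1 ok
(4,5)O 1/1 ok
(4,7)X 0/1 unhappy
(5,2)O 1/1 ok
(5,5)O 1/1 ok
(5,7)O 0/1 unhappy

(1,5), (1,6), (2,5), (4,7), (5,7)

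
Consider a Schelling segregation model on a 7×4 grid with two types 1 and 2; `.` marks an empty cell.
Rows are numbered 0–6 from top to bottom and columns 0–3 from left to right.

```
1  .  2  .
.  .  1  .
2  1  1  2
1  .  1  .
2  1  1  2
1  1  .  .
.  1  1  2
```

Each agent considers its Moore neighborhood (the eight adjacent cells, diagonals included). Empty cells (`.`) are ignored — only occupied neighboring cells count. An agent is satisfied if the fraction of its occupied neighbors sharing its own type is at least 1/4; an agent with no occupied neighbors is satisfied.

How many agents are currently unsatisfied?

6

Row 0: (0,0)1 0/0 ok · (0,2)2 0/1 unhappy
Row 1: (1,2)1 2/4 ok
Row 2: (2,0)2 0/2 unhappy · (2,1)1 4/5 ok · (2,2)1 3/4 ok · (2,3)2 0/3 unhappy
Row 3: (3,0)1 2/4 ok · (3,2)1 4/6 ok
Row 4: (4,0)2 0/4 unhappy · (4,1)1 5/6 ok · (4,2)1 3/4 ok · (4,3)2 0/2 unhappy
Row 5: (5,0)1 3/4 ok · (5,1)1 5/6 ok
Row 6: (6,1)1 3/3 ok · (6,2)1 2/3 ok · (6,3)2 0/1 unhappy
Unsatisfied: (0,2), (2,0), (2,3), (4,0), (4,3), (6,3) — 6 in total.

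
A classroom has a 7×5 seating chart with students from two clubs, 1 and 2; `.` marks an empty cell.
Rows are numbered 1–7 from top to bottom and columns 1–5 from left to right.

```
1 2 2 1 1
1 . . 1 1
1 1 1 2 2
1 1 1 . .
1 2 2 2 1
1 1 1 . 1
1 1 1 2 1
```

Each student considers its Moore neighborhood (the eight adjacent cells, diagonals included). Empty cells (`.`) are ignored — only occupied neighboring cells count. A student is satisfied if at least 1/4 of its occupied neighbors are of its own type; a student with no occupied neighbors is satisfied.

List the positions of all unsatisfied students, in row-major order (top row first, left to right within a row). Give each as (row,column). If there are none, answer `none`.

(3,4), (5,2), (5,4), (7,4)

(1,1)1 1/2 ok
(1,2)2 1/3 ok
(1,3)2 1/3 ok
(1,4)1 3/4 ok
(1,5)1 3/3 ok
(2,1)1 3/4 ok
(2,4)1 4/7 ok
(2,5)1 3/5 ok
(3,1)1 4/4 ok
(3,2)1 6/6 ok
(3,3)1 4/5 ok
(3,4)2 1/5 unhappy
(3,5)2 1/3 ok
(4,1)1 4/5 ok
(4,2)1 6/8 ok
(4,3)1 3/7 ok
(5,1)1 4/5 ok
(5,2)2 1/8 unhappy
(5,3)2 2/6 ok
(5,4)2 1/5 unhappy
(5,5)1 1/2 ok
(6,1)1 4/5 ok
(6,2)1 6/8 ok
(6,3)1 3/7 ok
(6,5)1 2/4 ok
(7,1)1 3/3 ok
(7,2)1 5/5 ok
(7,3)1 3/4 ok
(7,4)2 0/4 unhappy
(7,5)1 1/2 ok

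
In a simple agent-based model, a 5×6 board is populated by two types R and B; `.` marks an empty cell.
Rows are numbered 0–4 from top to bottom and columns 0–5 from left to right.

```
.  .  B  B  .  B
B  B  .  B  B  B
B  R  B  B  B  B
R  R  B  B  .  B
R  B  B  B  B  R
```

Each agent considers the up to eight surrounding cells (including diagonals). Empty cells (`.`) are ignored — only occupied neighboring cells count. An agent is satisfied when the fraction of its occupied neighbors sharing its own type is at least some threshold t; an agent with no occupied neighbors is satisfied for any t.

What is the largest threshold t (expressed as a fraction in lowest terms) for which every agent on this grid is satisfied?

(0,2)B 3/3
(0,3)B 3/3
(0,5)B 2/2
(1,0)B 2/3
(1,1)B 4/5
(1,3)B 6/6
(1,4)B 7/7
(1,5)B 4/4
(2,0)B 2/5
(2,1)R 2/7
(2,2)B 5/7
(2,3)B 6/6
(2,4)B 7/7
(2,5)B 4/4
(3,0)R 3/5
(3,1)R 3/8
(3,2)B 6/8
(3,3)B 7/7
(3,5)B 3/4
(4,0)R 2/3
(4,1)B 2/5
(4,2)B 4/5
(4,3)B 4/4
(4,4)B 3/4
(4,5)R 0/2
The smallest same-type fraction is 0/2 at (4,5), which reduces to 0/1. Any threshold above that leaves this agent unsatisfied.

0/1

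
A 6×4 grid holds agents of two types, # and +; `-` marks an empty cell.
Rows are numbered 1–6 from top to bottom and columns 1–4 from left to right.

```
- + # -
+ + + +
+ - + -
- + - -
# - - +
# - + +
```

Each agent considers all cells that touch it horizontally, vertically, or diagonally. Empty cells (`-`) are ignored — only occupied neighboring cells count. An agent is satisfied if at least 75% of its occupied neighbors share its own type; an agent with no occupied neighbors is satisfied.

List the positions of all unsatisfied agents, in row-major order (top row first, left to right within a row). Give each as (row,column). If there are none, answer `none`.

(1,3), (2,4), (4,2), (5,1)

Row 1: (1,2)+ 3/4 ✓ · (1,3)# 0/4 ✗
Row 2: (2,1)+ 3/3 ✓ · (2,2)+ 5/6 ✓ · (2,3)+ 4/5 ✓ · (2,4)+ 2/3 ✗
Row 3: (3,1)+ 3/3 ✓ · (3,3)+ 4/4 ✓
Row 4: (4,2)+ 2/3 ✗
Row 5: (5,1)# 1/2 ✗ · (5,4)+ 2/2 ✓
Row 6: (6,1)# 1/1 ✓ · (6,3)+ 2/2 ✓ · (6,4)+ 2/2 ✓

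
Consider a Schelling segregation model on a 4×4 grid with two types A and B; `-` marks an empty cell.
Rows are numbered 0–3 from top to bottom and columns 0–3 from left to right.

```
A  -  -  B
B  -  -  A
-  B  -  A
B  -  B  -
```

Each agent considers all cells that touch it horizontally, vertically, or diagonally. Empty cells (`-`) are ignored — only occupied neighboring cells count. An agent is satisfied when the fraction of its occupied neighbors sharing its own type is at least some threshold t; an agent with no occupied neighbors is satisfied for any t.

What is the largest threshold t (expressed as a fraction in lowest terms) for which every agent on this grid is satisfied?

0/1

Row 0: (0,0)A 0/1 · (0,3)B 0/1
Row 1: (1,0)B 1/2 · (1,3)A 1/2
Row 2: (2,1)B 3/3 · (2,3)A 1/2
Row 3: (3,0)B 1/1 · (3,2)B 1/2
The smallest same-type fraction is 0/1 at (0,0), which reduces to 0/1. Any threshold above that leaves this agent unsatisfied.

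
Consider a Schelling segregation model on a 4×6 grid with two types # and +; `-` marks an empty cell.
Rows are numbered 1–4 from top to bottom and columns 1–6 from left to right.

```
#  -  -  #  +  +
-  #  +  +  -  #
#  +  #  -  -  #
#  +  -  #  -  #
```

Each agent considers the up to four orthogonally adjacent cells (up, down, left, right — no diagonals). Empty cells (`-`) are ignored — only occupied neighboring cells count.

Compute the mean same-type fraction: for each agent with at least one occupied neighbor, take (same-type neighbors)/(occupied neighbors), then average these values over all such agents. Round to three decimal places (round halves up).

(1,1)# — no occupied neighbors
(1,4)# 0/2
(1,5)+ 1/2
(1,6)+ 1/2
(2,2)# 0/2
(2,3)+ 1/3
(2,4)+ 1/2
(2,6)# 1/2
(3,1)# 1/2
(3,2)+ 1/4
(3,3)# 0/2
(3,6)# 2/2
(4,1)# 1/2
(4,2)+ 1/2
(4,4)# — no occupied neighbors
(4,6)# 1/1
Sum over 14 agents: 0/2 + 1/2 + 1/2 + 0/2 + 1/3 + 1/2 + 1/2 + 1/2 + 1/4 + 0/2 + 2/2 + 1/2 + 1/2 + 1/1 = 73/12; mean = 73/12 ÷ 14 = 73/168 = 0.434523… → 0.435.

0.435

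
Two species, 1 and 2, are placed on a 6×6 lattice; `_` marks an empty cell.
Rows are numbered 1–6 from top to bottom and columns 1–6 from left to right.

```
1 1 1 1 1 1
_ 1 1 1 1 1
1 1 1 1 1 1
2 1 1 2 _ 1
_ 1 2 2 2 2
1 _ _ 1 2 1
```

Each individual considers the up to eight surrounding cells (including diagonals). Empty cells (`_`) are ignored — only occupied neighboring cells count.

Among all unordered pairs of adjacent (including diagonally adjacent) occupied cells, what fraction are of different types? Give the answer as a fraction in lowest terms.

1/4

Scan each occupied cell's neighbors to the right and below (and the two forward diagonals) so each pair is counted once.
From row 1: 0 unlike of 19 pairs (running 0/19).
From row 2: 0 unlike of 18 pairs (running 0/37).
From row 3: 5 unlike of 18 pairs (running 5/55).
From row 4: 8 unlike of 14 pairs (running 13/69).
From row 5: 6 unlike of 13 pairs (running 19/82).
From row 6: 2 unlike of 2 pairs (running 21/84).
Total adjacent occupied pairs: 84; unlike-type pairs: 21.
21/84 reduces to 1/4.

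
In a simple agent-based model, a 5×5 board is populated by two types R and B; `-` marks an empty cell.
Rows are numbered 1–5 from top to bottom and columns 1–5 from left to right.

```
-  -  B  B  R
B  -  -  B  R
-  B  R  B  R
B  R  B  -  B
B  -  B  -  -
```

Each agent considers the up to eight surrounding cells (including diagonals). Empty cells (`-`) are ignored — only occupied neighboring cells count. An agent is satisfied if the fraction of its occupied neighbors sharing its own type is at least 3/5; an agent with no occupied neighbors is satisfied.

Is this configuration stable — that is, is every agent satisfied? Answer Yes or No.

No

Row 1: (1,3)B 2/2 ok · (1,4)B 2/4 unhappy · (1,5)R 1/3 unhappy
Row 2: (2,1)B 1/1 ok · (2,4)B 3/7 unhappy · (2,5)R 2/5 unhappy
Row 3: (3,2)B 3/5 ok · (3,3)R 1/5 unhappy · (3,4)B 3/6 unhappy · (3,5)R 1/4 unhappy
Row 4: (4,1)B 2/3 ok · (4,2)R 1/6 unhappy · (4,3)B 3/5 ok · (4,5)B 1/2 unhappy
Row 5: (5,1)B 1/2 unhappy · (5,3)B 1/2 unhappy
For instance (1,4) has only 2/4 same-type neighbors, below 3/5.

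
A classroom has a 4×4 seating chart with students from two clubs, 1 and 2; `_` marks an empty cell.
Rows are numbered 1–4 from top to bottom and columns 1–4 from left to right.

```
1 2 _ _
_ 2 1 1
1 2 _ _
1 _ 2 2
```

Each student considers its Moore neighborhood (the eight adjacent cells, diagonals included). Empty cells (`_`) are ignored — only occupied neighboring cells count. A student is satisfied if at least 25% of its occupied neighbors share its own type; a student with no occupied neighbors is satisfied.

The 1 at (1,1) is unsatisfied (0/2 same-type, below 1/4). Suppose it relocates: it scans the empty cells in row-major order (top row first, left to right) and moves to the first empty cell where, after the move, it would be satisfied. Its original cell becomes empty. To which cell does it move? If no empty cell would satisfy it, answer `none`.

(1,3)

Vacating (1,1). Empty cells in order:
  (1,3): 2/4 same-type → satisfied — stop here.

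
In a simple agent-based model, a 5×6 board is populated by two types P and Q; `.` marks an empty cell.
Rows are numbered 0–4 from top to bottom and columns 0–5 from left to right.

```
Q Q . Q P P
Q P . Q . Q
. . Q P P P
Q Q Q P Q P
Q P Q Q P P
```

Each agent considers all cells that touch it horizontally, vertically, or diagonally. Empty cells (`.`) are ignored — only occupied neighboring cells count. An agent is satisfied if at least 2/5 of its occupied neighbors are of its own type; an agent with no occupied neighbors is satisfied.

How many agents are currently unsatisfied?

(0,0)Q 2/3 ok
(0,1)Q 2/3 ok
(0,3)Q 1/2 ok
(0,4)P 1/4 unhappy
(0,5)P 1/2 ok
(1,0)Q 2/3 ok
(1,1)P 0/4 unhappy
(1,3)Q 2/5 ok
(1,5)Q 0/4 unhappy
(2,2)Q 3/6 ok
(2,3)P 2/6 unhappy
(2,4)P 4/7 ok
(2,5)P 2/4 ok
(3,0)Q 2/3 ok
(3,1)Q 5/6 ok
(3,2)Q 4/7 ok
(3,3)P 3/8 unhappy
(3,4)Q 1/8 unhappy
(3,5)P 4/5 ok
(4,0)Q 2/3 ok
(4,1)P 0/5 unhappy
(4,2)Q 3/5 ok
(4,3)Q 3/5 ok
(4,4)P 3/5 ok
(4,5)P 2/3 ok
Unsatisfied: (0,4), (1,1), (1,5), (2,3), (3,3), (3,4), (4,1) — 7 in total.

7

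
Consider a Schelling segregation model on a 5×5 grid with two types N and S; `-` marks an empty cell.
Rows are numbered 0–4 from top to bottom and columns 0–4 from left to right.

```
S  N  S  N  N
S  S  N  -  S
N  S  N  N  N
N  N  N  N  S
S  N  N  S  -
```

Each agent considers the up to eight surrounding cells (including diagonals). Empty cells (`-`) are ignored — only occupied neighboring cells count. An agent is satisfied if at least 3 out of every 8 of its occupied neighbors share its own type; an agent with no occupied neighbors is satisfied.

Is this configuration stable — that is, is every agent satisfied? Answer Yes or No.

Row 0: (0,0)S 2/3 ok · (0,1)N 1/5 unhappy · (0,2)S 1/4 unhappy · (0,3)N 2/4 ok · (0,4)N 1/2 ok
Row 1: (1,0)S 3/5 ok · (1,1)S 4/8 ok · (1,2)N 4/7 ok · (1,4)S 0/4 unhappy
Row 2: (2,0)N 2/5 ok · (2,1)S 2/8 unhappy · (2,2)N 5/7 ok · (2,3)N 5/7 ok · (2,4)N 2/4 ok
Row 3: (3,0)N 3/5 ok · (3,1)N 6/8 ok · (3,2)N 6/8 ok · (3,3)N 5/7 ok · (3,4)S 1/4 unhappy
Row 4: (4,0)S 0/3 unhappy · (4,1)N 4/5 ok · (4,2)N 4/5 ok · (4,3)S 1/4 unhappy
For instance (0,1) has only 1/5 same-type neighbors, below 3/8.

No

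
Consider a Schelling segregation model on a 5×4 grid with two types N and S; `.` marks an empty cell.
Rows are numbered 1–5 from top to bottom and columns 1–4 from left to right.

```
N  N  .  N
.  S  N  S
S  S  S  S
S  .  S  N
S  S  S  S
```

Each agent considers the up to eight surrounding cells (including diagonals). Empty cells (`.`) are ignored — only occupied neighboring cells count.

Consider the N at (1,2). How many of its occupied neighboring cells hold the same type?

Occupied neighbors of (1,2): (1,1)=N, (2,2)=S, (2,3)=N.
Same type (N): 2 of 3.

2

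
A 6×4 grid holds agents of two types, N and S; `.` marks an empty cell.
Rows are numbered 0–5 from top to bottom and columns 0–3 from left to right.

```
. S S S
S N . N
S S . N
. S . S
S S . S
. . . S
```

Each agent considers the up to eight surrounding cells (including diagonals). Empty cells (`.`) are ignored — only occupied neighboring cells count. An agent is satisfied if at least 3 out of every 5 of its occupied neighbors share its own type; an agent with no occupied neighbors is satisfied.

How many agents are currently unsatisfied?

6

(0,1)S 2/3 ✓
(0,2)S 2/4 ✗
(0,3)S 1/2 ✗
(1,0)S 3/4 ✓
(1,1)N 0/5 ✗
(1,3)N 1/3 ✗
(2,0)S 3/4 ✓
(2,1)S 3/4 ✓
(2,3)N 1/2 ✗
(3,1)S 4/4 ✓
(3,3)S 1/2 ✗
(4,0)S 2/2 ✓
(4,1)S 2/2 ✓
(4,3)S 2/2 ✓
(5,3)S 1/1 ✓
Unsatisfied: (0,2), (0,3), (1,1), (1,3), (2,3), (3,3) — 6 in total.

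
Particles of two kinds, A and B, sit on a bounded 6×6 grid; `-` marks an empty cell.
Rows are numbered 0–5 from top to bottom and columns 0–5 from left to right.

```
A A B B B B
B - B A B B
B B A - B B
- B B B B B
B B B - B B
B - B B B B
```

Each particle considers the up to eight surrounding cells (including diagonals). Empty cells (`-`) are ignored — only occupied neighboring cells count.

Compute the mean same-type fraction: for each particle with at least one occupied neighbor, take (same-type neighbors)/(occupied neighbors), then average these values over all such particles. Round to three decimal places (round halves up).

Row 0: (0,0)A 1/2 · (0,1)A 1/4 · (0,2)B 2/4 · (0,3)B 4/5 · (0,4)B 4/5 · (0,5)B 3/3
Row 1: (1,0)B 2/4 · (1,2)B 3/6 · (1,3)A 1/7 · (1,4)B 6/7 · (1,5)B 5/5
Row 2: (2,0)B 3/3 · (2,1)B 5/6 · (2,2)A 1/6 · (2,4)B 6/7 · (2,5)B 5/5
Row 3: (3,1)B 6/7 · (3,2)B 5/6 · (3,3)B 5/6 · (3,4)B 6/6 · (3,5)B 5/5
Row 4: (4,0)B 3/3 · (4,1)B 6/6 · (4,2)B 6/6 · (4,4)B 7/7 · (4,5)B 5/5
Row 5: (5,0)B 2/2 · (5,2)B 3/3 · (5,3)B 4/4 · (5,4)B 4/4 · (5,5)B 3/3
Sum over 31 particles: 1/2 + 1/4 + 2/4 + 4/5 + 4/5 + 3/3 + 2/4 + 3/6 + 1/7 + 6/7 + 5/5 + 3/3 + 5/6 + 1/6 + 6/7 + 5/5 + 6/7 + 5/6 + 5/6 + 6/6 + 5/5 + 3/3 + 6/6 + 6/6 + 7/7 + 5/5 + 2/2 + 3/3 + 4/4 + 4/4 + 3/3 = 10597/420; mean = 10597/420 ÷ 31 = 10597/13020 = 0.813901… → 0.814.

0.814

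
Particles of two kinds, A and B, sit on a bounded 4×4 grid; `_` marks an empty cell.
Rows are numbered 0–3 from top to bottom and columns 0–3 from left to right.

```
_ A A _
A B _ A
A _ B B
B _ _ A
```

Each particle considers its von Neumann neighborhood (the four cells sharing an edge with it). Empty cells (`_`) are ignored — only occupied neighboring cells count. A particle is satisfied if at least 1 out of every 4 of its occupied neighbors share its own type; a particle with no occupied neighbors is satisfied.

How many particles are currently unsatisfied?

Row 0: (0,1)A 1/2 ✓ · (0,2)A 1/1 ✓
Row 1: (1,0)A 1/2 ✓ · (1,1)B 0/2 ✗ · (1,3)A 0/1 ✗
Row 2: (2,0)A 1/2 ✓ · (2,2)B 1/1 ✓ · (2,3)B 1/3 ✓
Row 3: (3,0)B 0/1 ✗ · (3,3)A 0/1 ✗
Unsatisfied: (1,1), (1,3), (3,0), (3,3) — 4 in total.

4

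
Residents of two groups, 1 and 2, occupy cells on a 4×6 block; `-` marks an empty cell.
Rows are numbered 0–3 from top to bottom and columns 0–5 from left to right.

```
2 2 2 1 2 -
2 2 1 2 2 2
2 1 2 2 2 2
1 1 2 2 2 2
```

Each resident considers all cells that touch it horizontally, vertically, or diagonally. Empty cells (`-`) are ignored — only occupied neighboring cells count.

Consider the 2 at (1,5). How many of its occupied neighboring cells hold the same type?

Occupied neighbors of (1,5): (0,4)=2, (1,4)=2, (2,4)=2, (2,5)=2.
Same type (2): 4 of 4.

4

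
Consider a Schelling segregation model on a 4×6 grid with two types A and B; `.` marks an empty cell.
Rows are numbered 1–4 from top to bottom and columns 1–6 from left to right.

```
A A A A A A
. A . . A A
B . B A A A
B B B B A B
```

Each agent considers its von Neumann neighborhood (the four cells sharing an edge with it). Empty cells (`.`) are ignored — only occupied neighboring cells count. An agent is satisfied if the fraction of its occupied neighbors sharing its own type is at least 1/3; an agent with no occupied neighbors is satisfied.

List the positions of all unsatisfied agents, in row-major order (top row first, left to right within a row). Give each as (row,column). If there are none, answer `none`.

Row 1: (1,1)A 1/1 satisfied · (1,2)A 3/3 satisfied · (1,3)A 2/2 satisfied · (1,4)A 2/2 satisfied · (1,5)A 3/3 satisfied · (1,6)A 2/2 satisfied
Row 2: (2,2)A 1/1 satisfied · (2,5)A 3/3 satisfied · (2,6)A 3/3 satisfied
Row 3: (3,1)B 1/1 satisfied · (3,3)B 1/2 satisfied · (3,4)A 1/3 satisfied · (3,5)A 4/4 satisfied · (3,6)A 2/3 satisfied
Row 4: (4,1)B 2/2 satisfied · (4,2)B 2/2 satisfied · (4,3)B 3/3 satisfied · (4,4)B 1/3 satisfied · (4,5)A 1/3 satisfied · (4,6)B 0/2 not

(4,6)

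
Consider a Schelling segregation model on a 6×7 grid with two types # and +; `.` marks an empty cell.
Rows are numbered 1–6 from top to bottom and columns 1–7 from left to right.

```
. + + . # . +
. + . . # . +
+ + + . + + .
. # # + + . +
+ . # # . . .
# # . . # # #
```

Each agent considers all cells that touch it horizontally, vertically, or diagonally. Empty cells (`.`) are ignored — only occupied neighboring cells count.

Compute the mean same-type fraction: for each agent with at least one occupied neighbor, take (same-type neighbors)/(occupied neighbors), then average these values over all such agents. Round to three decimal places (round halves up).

0.736

Row 1: (1,2)+ 2/2 · (1,3)+ 2/2 · (1,5)# 1/1 · (1,7)+ 1/1
Row 2: (2,2)+ 5/5 · (2,5)# 1/3 · (2,7)+ 2/2
Row 3: (3,1)+ 2/3 · (3,2)+ 3/5 · (3,3)+ 3/5 · (3,5)+ 3/4 · (3,6)+ 4/5
Row 4: (4,2)# 2/6 · (4,3)# 3/6 · (4,4)+ 3/6 · (4,5)+ 3/4 · (4,7)+ 1/1
Row 5: (5,1)+ 0/3 · (5,3)# 4/5 · (5,4)# 3/5
Row 6: (6,1)# 1/2 · (6,2)# 2/3 · (6,5)# 2/2 · (6,6)# 2/2 · (6,7)# 1/1
Sum over 25 agents: 2/2 + 2/2 + 1/1 + 1/1 + 5/5 + 1/3 + 2/2 + 2/3 + 3/5 + 3/5 + 3/4 + 4/5 + 2/6 + 3/6 + 3/6 + 3/4 + 1/1 + 0/3 + 4/5 + 3/5 + 1/2 + 2/3 + 2/2 + 2/2 + 1/1 = 92/5; mean = 92/5 ÷ 25 = 92/125 = 0.736 → 0.736.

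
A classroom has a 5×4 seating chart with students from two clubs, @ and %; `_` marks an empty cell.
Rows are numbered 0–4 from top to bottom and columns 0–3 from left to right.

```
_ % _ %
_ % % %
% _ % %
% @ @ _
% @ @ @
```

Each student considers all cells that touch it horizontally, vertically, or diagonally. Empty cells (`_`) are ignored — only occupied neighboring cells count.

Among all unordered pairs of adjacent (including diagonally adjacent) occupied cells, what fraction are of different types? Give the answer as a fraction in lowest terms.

8/31

Scan each occupied cell's neighbors to the right and below (and the two forward diagonals) so each pair is counted once.
Row 0: %(0,1)–%(1,1)= %(0,1)–%(1,2)= %(0,3)–%(1,3)= %(0,3)–%(1,2)=  → 0/4 unlike.
Row 1: %(1,1)–%(1,2)= %(1,1)–%(2,2)= %(1,1)–%(2,0)= %(1,2)–%(1,3)= %(1,2)–%(2,2)= %(1,2)–%(2,3)= %(1,3)–%(2,3)= %(1,3)–%(2,2)=  → 0/8 unlike.
Row 2: %(2,0)–%(3,0)= %(2,0)–@(3,1)≠ %(2,2)–%(2,3)= %(2,2)–@(3,2)≠ %(2,2)–@(3,1)≠ %(2,3)–@(3,2)≠  → 4/6 unlike.
Row 3: %(3,0)–@(3,1)≠ %(3,0)–%(4,0)= %(3,0)–@(4,1)≠ @(3,1)–@(3,2)= @(3,1)–@(4,1)= @(3,1)–@(4,2)= @(3,1)–%(4,0)≠ @(3,2)–@(4,2)= @(3,2)–@(4,3)= @(3,2)–@(4,1)=  → 3/10 unlike.
Row 4: %(4,0)–@(4,1)≠ @(4,1)–@(4,2)= @(4,2)–@(4,3)=  → 1/3 unlike.
Total adjacent occupied pairs: 31; unlike-type pairs: 8.
8/31 is already in lowest terms.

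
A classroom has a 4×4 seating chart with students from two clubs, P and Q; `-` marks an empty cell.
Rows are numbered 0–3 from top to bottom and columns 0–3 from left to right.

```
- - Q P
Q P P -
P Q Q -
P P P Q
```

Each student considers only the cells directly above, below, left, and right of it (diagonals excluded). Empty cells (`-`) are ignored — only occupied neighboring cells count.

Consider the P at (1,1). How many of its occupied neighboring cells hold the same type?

Occupied neighbors of (1,1): (2,1)=Q, (1,0)=Q, (1,2)=P.
Same type (P): 1 of 3.

1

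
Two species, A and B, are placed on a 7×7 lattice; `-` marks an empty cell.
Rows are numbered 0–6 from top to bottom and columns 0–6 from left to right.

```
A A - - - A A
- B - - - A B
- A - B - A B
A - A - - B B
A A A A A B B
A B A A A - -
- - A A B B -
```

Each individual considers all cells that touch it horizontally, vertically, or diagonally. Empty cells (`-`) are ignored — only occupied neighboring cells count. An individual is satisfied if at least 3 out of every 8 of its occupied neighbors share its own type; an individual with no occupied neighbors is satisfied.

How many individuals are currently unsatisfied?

6

(0,0)A 1/2 ✓
(0,1)A 1/2 ✓
(0,5)A 2/3 ✓
(0,6)A 2/3 ✓
(1,1)B 0/3 ✗
(1,5)A 3/5 ✓
(1,6)B 1/5 ✗
(2,1)A 2/3 ✓
(2,3)B 0/1 ✗
(2,5)A 1/5 ✗
(2,6)B 3/5 ✓
(3,0)A 3/3 ✓
(3,2)A 4/5 ✓
(3,5)B 4/6 ✓
(3,6)B 4/5 ✓
(4,0)A 3/4 ✓
(4,1)A 6/7 ✓
(4,2)A 5/6 ✓
(4,3)A 6/6 ✓
(4,4)A 3/5 ✓
(4,5)B 3/5 ✓
(4,6)B 3/3 ✓
(5,0)A 2/3 ✓
(5,1)B 0/6 ✗
(5,2)A 6/7 ✓
(5,3)A 7/8 ✓
(5,4)A 4/7 ✓
(6,2)A 3/4 ✓
(6,3)A 4/5 ✓
(6,4)B 1/4 ✗
(6,5)B 1/2 ✓
Unsatisfied: (1,1), (1,6), (2,3), (2,5), (5,1), (6,4) — 6 in total.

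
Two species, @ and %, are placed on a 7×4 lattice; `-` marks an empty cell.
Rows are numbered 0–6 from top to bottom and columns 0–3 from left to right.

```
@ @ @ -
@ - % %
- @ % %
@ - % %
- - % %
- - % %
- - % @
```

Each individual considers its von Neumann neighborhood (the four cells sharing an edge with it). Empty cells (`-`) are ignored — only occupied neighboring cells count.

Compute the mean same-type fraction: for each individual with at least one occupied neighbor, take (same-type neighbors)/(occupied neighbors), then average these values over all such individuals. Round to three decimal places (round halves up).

0.770

(0,0)@ 2/2
(0,1)@ 2/2
(0,2)@ 1/2
(1,0)@ 1/1
(1,2)% 2/3
(1,3)% 2/2
(2,1)@ 0/1
(2,2)% 3/4
(2,3)% 3/3
(3,0)@ — no occupied neighbors
(3,2)% 3/3
(3,3)% 3/3
(4,2)% 3/3
(4,3)% 3/3
(5,2)% 3/3
(5,3)% 2/3
(6,2)% 1/2
(6,3)@ 0/2
Sum over 17 individuals: 2/2 + 2/2 + 1/2 + 1/1 + 2/3 + 2/2 + 0/1 + 3/4 + 3/3 + 3/3 + 3/3 + 3/3 + 3/3 + 3/3 + 2/3 + 1/2 + 0/2 = 157/12; mean = 157/12 ÷ 17 = 157/204 = 0.769607… → 0.770.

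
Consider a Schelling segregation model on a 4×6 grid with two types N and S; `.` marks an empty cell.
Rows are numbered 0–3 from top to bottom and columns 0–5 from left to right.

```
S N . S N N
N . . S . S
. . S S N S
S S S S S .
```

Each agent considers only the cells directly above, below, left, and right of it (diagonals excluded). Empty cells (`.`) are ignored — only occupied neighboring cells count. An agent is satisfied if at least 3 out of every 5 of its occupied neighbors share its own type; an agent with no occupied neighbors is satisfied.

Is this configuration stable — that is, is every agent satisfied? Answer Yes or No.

No

Row 0: (0,0)S 0/2 unhappy · (0,1)N 0/1 unhappy · (0,3)S 1/2 unhappy · (0,4)N 1/2 unhappy · (0,5)N 1/2 unhappy
Row 1: (1,0)N 0/1 unhappy · (1,3)S 2/2 ok · (1,5)S 1/2 unhappy
Row 2: (2,2)S 2/2 ok · (2,3)S 3/4 ok · (2,4)N 0/3 unhappy · (2,5)S 1/2 unhappy
Row 3: (3,0)S 1/1 ok · (3,1)S 2/2 ok · (3,2)S 3/3 ok · (3,3)S 3/3 ok · (3,4)S 1/2 unhappy
For instance (0,0) has only 0/2 same-type neighbors, below 3/5.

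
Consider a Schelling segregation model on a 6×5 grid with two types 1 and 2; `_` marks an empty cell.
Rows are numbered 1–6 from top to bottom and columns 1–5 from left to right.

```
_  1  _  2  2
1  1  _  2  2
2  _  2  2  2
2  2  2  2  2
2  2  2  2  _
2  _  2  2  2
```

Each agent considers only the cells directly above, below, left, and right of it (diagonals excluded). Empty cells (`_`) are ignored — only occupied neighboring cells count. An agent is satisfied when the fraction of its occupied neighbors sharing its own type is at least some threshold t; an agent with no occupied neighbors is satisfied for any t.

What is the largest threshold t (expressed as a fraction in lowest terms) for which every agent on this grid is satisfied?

Row 1: (1,2)1 1/1 · (1,4)2 2/2 · (1,5)2 2/2
Row 2: (2,1)1 1/2 · (2,2)1 2/2 · (2,4)2 3/3 · (2,5)2 3/3
Row 3: (3,1)2 1/2 · (3,3)2 2/2 · (3,4)2 4/4 · (3,5)2 3/3
Row 4: (4,1)2 3/3 · (4,2)2 3/3 · (4,3)2 4/4 · (4,4)2 4/4 · (4,5)2 2/2
Row 5: (5,1)2 3/3 · (5,2)2 3/3 · (5,3)2 4/4 · (5,4)2 3/3
Row 6: (6,1)2 1/1 · (6,3)2 2/2 · (6,4)2 3/3 · (6,5)2 1/1
The smallest same-type fraction is 1/2 at (2,1), which reduces to 1/2. Any threshold above that leaves this agent unsatisfied.

1/2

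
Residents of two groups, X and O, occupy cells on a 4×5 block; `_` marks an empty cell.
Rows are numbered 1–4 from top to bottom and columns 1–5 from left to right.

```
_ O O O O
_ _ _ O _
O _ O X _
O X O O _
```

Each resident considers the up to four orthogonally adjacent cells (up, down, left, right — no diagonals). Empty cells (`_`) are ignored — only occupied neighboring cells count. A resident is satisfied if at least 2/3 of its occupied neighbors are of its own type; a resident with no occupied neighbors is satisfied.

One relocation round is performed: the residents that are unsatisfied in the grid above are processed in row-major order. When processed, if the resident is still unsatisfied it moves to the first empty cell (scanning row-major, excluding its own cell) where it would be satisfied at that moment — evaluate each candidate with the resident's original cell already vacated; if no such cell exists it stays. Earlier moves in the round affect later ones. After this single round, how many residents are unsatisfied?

2

Initially unsatisfied (in order): (2,4), (3,3), (3,4), (4,1), (4,2), (4,4).
  (2,4) → (1,1).
  (3,3) → (2,1).
  (3,4) → (3,5).
  (4,1) → (2,2).
  (4,2): no empty cell satisfies it; stays.
  (4,4): now satisfied by earlier moves; stays.
Resulting grid:
O O O O O
O O _ _ _
O _ _ _ X
_ X O O _
Unsatisfied now: (4,2), (4,3).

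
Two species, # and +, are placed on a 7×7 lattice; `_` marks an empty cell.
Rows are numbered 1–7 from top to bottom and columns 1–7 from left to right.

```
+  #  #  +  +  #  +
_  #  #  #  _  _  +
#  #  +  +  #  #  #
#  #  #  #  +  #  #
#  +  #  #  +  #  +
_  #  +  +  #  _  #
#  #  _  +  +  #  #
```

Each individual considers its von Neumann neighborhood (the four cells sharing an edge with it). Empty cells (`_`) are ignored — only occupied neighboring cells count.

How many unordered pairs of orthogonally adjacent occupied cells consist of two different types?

Scan each occupied cell's neighbors to the right and below so each pair is counted once.
Row 1: +(1,1)–#(1,2)≠ #(1,2)–#(1,3)= #(1,2)–#(2,2)= #(1,3)–+(1,4)≠ #(1,3)–#(2,3)= +(1,4)–+(1,5)= +(1,4)–#(2,4)≠ +(1,5)–#(1,6)≠ #(1,6)–+(1,7)≠ +(1,7)–+(2,7)=  → 5/10 unlike.
Row 2: #(2,2)–#(2,3)= #(2,2)–#(3,2)= #(2,3)–#(2,4)= #(2,3)–+(3,3)≠ #(2,4)–+(3,4)≠ +(2,7)–#(3,7)≠  → 3/6 unlike.
Row 3: #(3,1)–#(3,2)= #(3,1)–#(4,1)= #(3,2)–+(3,3)≠ #(3,2)–#(4,2)= +(3,3)–+(3,4)= +(3,3)–#(4,3)≠ +(3,4)–#(3,5)≠ +(3,4)–#(4,4)≠ #(3,5)–#(3,6)= #(3,5)–+(4,5)≠ #(3,6)–#(3,7)= #(3,6)–#(4,6)= #(3,7)–#(4,7)=  → 5/13 unlike.
Row 4: #(4,1)–#(4,2)= #(4,1)–#(5,1)= #(4,2)–#(4,3)= #(4,2)–+(5,2)≠ #(4,3)–#(4,4)= #(4,3)–#(5,3)= #(4,4)–+(4,5)≠ #(4,4)–#(5,4)= +(4,5)–#(4,6)≠ +(4,5)–+(5,5)= #(4,6)–#(4,7)= #(4,6)–#(5,6)= #(4,7)–+(5,7)≠  → 4/13 unlike.
Row 5: #(5,1)–+(5,2)≠ +(5,2)–#(5,3)≠ +(5,2)–#(6,2)≠ #(5,3)–#(5,4)= #(5,3)–+(6,3)≠ #(5,4)–+(5,5)≠ #(5,4)–+(6,4)≠ +(5,5)–#(5,6)≠ +(5,5)–#(6,5)≠ #(5,6)–+(5,7)≠ +(5,7)–#(6,7)≠  → 10/11 unlike.
Row 6: #(6,2)–+(6,3)≠ #(6,2)–#(7,2)= +(6,3)–+(6,4)= +(6,4)–#(6,5)≠ +(6,4)–+(7,4)= #(6,5)–+(7,5)≠ #(6,7)–#(7,7)=  → 3/7 unlike.
Row 7: #(7,1)–#(7,2)= +(7,4)–+(7,5)= +(7,5)–#(7,6)≠ #(7,6)–#(7,7)=  → 1/4 unlike.
Total adjacent occupied pairs: 64; unlike-type pairs: 31.

31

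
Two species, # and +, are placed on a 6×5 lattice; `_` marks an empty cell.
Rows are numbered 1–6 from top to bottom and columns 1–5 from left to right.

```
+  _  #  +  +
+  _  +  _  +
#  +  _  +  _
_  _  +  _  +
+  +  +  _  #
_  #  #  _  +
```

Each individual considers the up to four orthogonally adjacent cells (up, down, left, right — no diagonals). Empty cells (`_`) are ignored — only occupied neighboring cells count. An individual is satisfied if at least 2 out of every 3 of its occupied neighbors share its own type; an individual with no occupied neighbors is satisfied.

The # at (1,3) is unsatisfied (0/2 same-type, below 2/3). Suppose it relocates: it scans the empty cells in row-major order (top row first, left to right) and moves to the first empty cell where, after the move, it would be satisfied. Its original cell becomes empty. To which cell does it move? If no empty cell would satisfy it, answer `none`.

Vacating (1,3). Empty cells in order:
  (1,2): 0/1 same-type → still unsatisfied.
  (2,2): 0/3 same-type → still unsatisfied.
  (2,4): 0/4 same-type → still unsatisfied.
  (3,3): 0/4 same-type → still unsatisfied.
  (3,5): 0/3 same-type → still unsatisfied.
  (4,1): 1/2 same-type → still unsatisfied.
  (4,2): 0/3 same-type → still unsatisfied.
  (4,4): 0/3 same-type → still unsatisfied.
  (5,4): 1/2 same-type → still unsatisfied.
  (6,1): 1/2 same-type → still unsatisfied.
  (6,4): 1/2 same-type → still unsatisfied.

none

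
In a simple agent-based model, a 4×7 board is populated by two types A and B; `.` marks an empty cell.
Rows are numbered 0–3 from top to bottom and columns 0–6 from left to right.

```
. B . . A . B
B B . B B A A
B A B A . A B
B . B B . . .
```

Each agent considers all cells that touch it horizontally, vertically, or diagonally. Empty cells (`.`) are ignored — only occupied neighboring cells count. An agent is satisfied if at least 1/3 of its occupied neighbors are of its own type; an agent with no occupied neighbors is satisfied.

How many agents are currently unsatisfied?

5

Row 0: (0,1)B 2/2 satisfied · (0,4)A 1/3 satisfied · (0,6)B 0/2 not
Row 1: (1,0)B 3/4 satisfied · (1,1)B 4/5 satisfied · (1,3)B 2/4 satisfied · (1,4)B 1/5 not · (1,5)A 3/6 satisfied · (1,6)A 2/4 satisfied
Row 2: (2,0)B 3/4 satisfied · (2,1)A 0/6 not · (2,2)B 4/6 satisfied · (2,3)A 0/5 not · (2,5)A 2/4 satisfied · (2,6)B 0/3 not
Row 3: (3,0)B 1/2 satisfied · (3,2)B 2/4 satisfied · (3,3)B 2/3 satisfied
Unsatisfied: (0,6), (1,4), (2,1), (2,3), (2,6) — 5 in total.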